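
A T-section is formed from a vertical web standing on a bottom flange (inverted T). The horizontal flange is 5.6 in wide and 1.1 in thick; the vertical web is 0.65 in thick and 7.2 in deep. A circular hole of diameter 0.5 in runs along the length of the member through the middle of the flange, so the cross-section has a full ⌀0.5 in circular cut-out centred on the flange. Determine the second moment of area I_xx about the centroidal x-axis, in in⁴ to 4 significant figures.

Decompose the section into non-overlapping parts with the origin at the bottom-left of its bounding rectangle.
Flange: 5.6 × 1.1, A = 6.16 in², y = 0.55 in, Ī = 0.621133 in⁴.
Web: 0.65 × 7.2, A = 4.68 in², y = 4.7 in, Ī = 20.2176 in⁴.
Hole (subtracted): ⌀0.5, A = 0.19635 in², y = 0.55 in, Ī = 0.00306796 in⁴.
Centroid: ȳ = ΣA·y / ΣA = 2.37475 in.
Transfer each piece to the centroidal x-axis using Ī + A·d² with d = y − 2.37475:
  flange: d = -1.82475 in → contributes +21.1322 in⁴
  web: d = 2.32525 in → contributes +45.5214 in⁴
  hole: d = -1.82475 in → contributes −0.656855 in⁴
Total I = 65.9967 in⁴.

I_xx ≈ 66.00 in⁴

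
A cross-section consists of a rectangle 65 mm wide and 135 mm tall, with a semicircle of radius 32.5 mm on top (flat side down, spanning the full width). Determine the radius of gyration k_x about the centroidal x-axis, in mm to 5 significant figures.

Split into non-overlapping primitives; take the origin at the lower-left of the bounding box.
Rectangular body: 65 × 135, A = 8 775 mm², y = 67.5 mm, Ī = 13 327 031 mm⁴.
Semicircular cap: semicircle r = 32.5, A = 1659.154 mm², y = 148.7934 mm, Ī = 122451.9 mm⁴.
Centroid: ȳ = ΣA·y / ΣA = 80.42661 mm.
Transfer each piece to the centroidal x-axis using Ī + A·d² with d = y − 80.42661:
  rectangular body: d = -12.92661 mm → contributes +14 793 311 mm⁴
  semicircular cap: d = 68.36681 mm → contributes +7 877 371 mm⁴
Total I = 22 670 682 mm⁴.
Radius of gyration: k = √(I/A) = √(22 670 682 / 10434.15) = 46.61264 mm.

k_x ≈ 46.613 mm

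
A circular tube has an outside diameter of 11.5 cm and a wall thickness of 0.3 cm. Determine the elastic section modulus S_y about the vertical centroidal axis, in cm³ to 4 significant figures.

S_y ≈ 28.81 cm³

Break the section into simple shapes (no overlaps), measuring from the bottom-left corner of the bounding box.
Outer circle: ⌀11.5, A = 103.869 cm², x = 5.75 cm, Ī = 858.541 cm⁴.
Bore (subtracted): ⌀10.9, A = 93.3132 cm², x = 5.75 cm, Ī = 692.909 cm⁴.
By symmetry the centroid is at mid-width, x̄ = 5.75 cm.
All pieces are centred on the vertical centroidal axis, so I = ΣĪ (holes subtracted) = 165.633 cm⁴.
Extreme fibre distance c = 5.75 cm; S = I/c = 28.8057 cm³.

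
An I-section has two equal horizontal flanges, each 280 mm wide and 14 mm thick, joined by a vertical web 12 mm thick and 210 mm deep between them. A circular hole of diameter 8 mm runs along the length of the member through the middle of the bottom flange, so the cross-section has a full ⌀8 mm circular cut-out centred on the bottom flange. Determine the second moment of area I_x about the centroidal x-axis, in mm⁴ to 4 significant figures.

Treat the section as a set of non-overlapping primitives; coordinates are from the bounding-box lower-left.
Bottom flange: 280 × 14, A = 3 920 mm², y = 7 mm, Ī = 64026.7 mm⁴.
Web: 12 × 210, A = 2 520 mm², y = 119 mm, Ī = 9 261 000 mm⁴.
Top flange: 280 × 14, A = 3 920 mm², y = 231 mm, Ī = 64026.7 mm⁴.
Hole (subtracted): ⌀8, A = 50.2655 mm², y = 7 mm, Ī = 201.062 mm⁴.
Centroid: ȳ = ΣA·y / ΣA = 119.546 mm.
Transfer each piece to the centroidal x-axis using Ī + A·d² with d = y − 119.546:
  bottom flange: d = -112.546 mm → contributes +49 717 160 mm⁴
  web: d = -0.54606 mm → contributes +9 261 751 mm⁴
  top flange: d = 111.454 mm → contributes +48 758 191 mm⁴
  hole: d = -112.546 mm → contributes −636 895 mm⁴
Total I = 107 100 208 mm⁴.

I_x ≈ 1.071 × 10⁸ mm⁴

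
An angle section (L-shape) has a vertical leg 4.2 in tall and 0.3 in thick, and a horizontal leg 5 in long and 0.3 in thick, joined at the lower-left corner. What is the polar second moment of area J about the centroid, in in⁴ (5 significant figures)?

J ≈ 11.157 in⁴

Split into non-overlapping primitives; take the origin at the lower-left of the bounding box.
Vertical leg: 0.3 × 4.2, A = 1.26 in², y = 2.1 in, Ī = 1.8522 in⁴.
Horizontal leg (remainder): 4.7 × 0.3, A = 1.41 in², y = 0.15 in, Ī = 0.010575 in⁴.
Centroid: ȳ = ΣA·y / ΣA = 1.070225 in.
Transfer each piece to the centroidal x-axis using Ī + A·d² with d = y − 1.070225:
  vertical leg: d = 1.029775 in → contributes +3.188351 in⁴
  horizontal leg (remainder): d = -0.9202247 in → contributes +1.204582 in⁴
Total I = 4.392933 in⁴.
For the y-axis: x̄ = 1.470225 in.
Repeating about the centroidal y-axis gives I_y = 6.763733 in⁴.
Polar second moment: J = I_x + I_y = 11.15667 in⁴.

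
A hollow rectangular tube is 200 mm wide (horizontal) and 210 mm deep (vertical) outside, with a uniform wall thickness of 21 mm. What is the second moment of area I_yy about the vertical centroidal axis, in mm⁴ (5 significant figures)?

I_yy ≈ 8.4780 × 10⁷ mm⁴

Decompose the section into non-overlapping parts with the origin at the bottom-left of its bounding rectangle.
Outer rectangle: 200 × 210, A = 42 000 mm², x = 100 mm, Ī = 140 000 000 mm⁴.
Inner void (subtracted): 158 × 168, A = 26 544 mm², x = 100 mm, Ī = 55 220 368 mm⁴.
By symmetry the centroid is at mid-width, x̄ = 100 mm.
All pieces are centred on the vertical centroidal axis, so I = ΣĪ (holes subtracted) = 84 779 632 mm⁴.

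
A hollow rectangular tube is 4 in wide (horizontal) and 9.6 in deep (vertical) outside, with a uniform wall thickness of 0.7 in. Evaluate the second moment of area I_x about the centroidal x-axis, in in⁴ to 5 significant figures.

Decompose the section into non-overlapping parts with the origin at the bottom-left of its bounding rectangle.
Outer rectangle: 4 × 9.6, A = 38.4 in², y = 4.8 in, Ī = 294.912 in⁴.
Inner void (subtracted): 2.6 × 8.2, A = 21.32 in², y = 4.8 in, Ī = 119.4631 in⁴.
By symmetry the centroid is at mid-height, ȳ = 4.8 in.
All pieces are centred on the centroidal x-axis, so I = ΣĪ (holes subtracted) = 175.4489 in⁴.

I_x ≈ 175.45 in⁴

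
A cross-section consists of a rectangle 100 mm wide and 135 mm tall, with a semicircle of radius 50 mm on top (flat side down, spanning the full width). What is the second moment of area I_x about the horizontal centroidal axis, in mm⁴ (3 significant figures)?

I_x ≈ 4.51 × 10⁷ mm⁴

Break the section into simple shapes (no overlaps), measuring from the bottom-left corner of the bounding box.
Rectangular body: 100 × 135, A = 13 500 mm², y = 67.5 mm, Ī = 20 503 125 mm⁴.
Semicircular cap: semicircle r = 50, A = 3 927 mm², y = 156.22 mm, Ī = 685 981 mm⁴.
Centroid: ȳ = ΣA·y / ΣA = 87.492 mm.
Transfer each piece to the horizontal centroidal axis using Ī + A·d² with d = y − 87.492:
  rectangular body: d = -19.992 mm → contributes +25 898 955 mm⁴
  semicircular cap: d = 68.728 mm → contributes +19 235 478 mm⁴
Total I = 45 134 433 mm⁴.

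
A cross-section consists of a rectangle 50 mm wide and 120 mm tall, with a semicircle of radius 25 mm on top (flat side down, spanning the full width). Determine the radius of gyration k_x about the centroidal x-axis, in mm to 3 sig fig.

k_x ≈ 40.5 mm

Treat the section as a set of non-overlapping primitives; coordinates are from the bounding-box lower-left.
Rectangular body: 50 × 120, A = 6 000 mm², y = 60 mm, Ī = 7 200 000 mm⁴.
Semicircular cap: semicircle r = 25, A = 981.75 mm², y = 130.61 mm, Ī = 42 874 mm⁴.
Centroid: ȳ = ΣA·y / ΣA = 69.929 mm.
Transfer each piece to the centroidal x-axis using Ī + A·d² with d = y − 69.929:
  rectangular body: d = -9.929 mm → contributes +7 791 506 mm⁴
  semicircular cap: d = 60.681 mm → contributes +3 657 893 mm⁴
Total I = 11 449 399 mm⁴.
Radius of gyration: k = √(I/A) = √(11 449 399 / 6981.7) = 40.496 mm.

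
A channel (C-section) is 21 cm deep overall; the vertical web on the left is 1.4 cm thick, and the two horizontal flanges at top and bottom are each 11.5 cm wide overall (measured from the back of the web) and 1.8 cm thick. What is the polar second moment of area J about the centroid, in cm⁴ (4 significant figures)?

J ≈ 5293 cm⁴

Treat the section as a set of non-overlapping primitives; coordinates are from the bounding-box lower-left.
Web: 1.4 × 21, A = 29.4 cm², y = 10.5 cm, Ī = 1080.45 cm⁴.
Top flange (beyond web): 10.1 × 1.8, A = 18.18 cm², y = 20.1 cm, Ī = 4.9086 cm⁴.
Bottom flange (beyond web): 10.1 × 1.8, A = 18.18 cm², y = 0.9 cm, Ī = 4.9086 cm⁴.
By symmetry the centroid is at mid-height, ȳ = 10.5 cm.
Transfer each piece to the centroidal x-axis using Ī + A·d² with d = y − 10.5:
  web: d = 0 cm → contributes +1080.45 cm⁴
  top flange (beyond web): d = 9.6 cm → contributes +1680.38 cm⁴
  bottom flange (beyond web): d = -9.6 cm → contributes +1680.38 cm⁴
Total I = 4441.2 cm⁴.
For the y-axis: x̄ = 3.87929 cm.
Repeating about the centroidal y-axis gives I_y = 851.351 cm⁴.
Polar second moment: J = I_x + I_y = 5292.56 cm⁴.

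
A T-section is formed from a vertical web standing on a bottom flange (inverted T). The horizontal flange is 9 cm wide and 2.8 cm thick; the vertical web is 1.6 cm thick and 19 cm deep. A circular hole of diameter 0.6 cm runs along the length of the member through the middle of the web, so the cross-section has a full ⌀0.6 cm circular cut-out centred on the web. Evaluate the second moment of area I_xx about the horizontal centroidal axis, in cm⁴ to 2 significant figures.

Treat the section as a set of non-overlapping primitives; coordinates are from the bounding-box lower-left.
Flange: 9 × 2.8, A = 25.2 cm², y = 1.4 cm, Ī = 16.46 cm⁴.
Web: 1.6 × 19, A = 30.4 cm², y = 12.3 cm, Ī = 914.5 cm⁴.
Hole (subtracted): ⌀0.6, A = 0.2827 cm², y = 12.3 cm, Ī = 0.006362 cm⁴.
Centroid: ȳ = ΣA·y / ΣA = 7.334 cm.
Transfer each piece to the horizontal centroidal axis using Ī + A·d² with d = y − 7.334:
  flange: d = -5.934 cm → contributes +904 cm⁴
  web: d = 4.966 cm → contributes +1 664 cm⁴
  hole: d = 4.966 cm → contributes −6.978 cm⁴
Total I = 2 561 cm⁴.

I_xx ≈ 2600 cm⁴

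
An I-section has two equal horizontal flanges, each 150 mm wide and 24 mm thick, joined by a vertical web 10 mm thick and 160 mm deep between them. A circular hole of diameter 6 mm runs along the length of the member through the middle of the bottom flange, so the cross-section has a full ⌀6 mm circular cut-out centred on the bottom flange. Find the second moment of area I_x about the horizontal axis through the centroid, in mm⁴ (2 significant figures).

Decompose the section into non-overlapping parts with the origin at the bottom-left of its bounding rectangle.
Bottom flange: 150 × 24, A = 3 600 mm², y = 12 mm, Ī = 172 800 mm⁴.
Web: 10 × 160, A = 1 600 mm², y = 104 mm, Ī = 3 413 333 mm⁴.
Top flange: 150 × 24, A = 3 600 mm², y = 196 mm, Ī = 172 800 mm⁴.
Hole (subtracted): ⌀6, A = 28.27 mm², y = 12 mm, Ī = 63.62 mm⁴.
Centroid: ȳ = ΣA·y / ΣA = 104.3 mm.
Transfer each piece to the horizontal axis through the centroid using Ī + A·d² with d = y − 104.3:
  bottom flange: d = -92.3 mm → contributes +30 839 950 mm⁴
  web: d = -0.2965 mm → contributes +3 413 474 mm⁴
  top flange: d = 91.7 mm → contributes +30 447 083 mm⁴
  hole: d = -92.3 mm → contributes −240 923 mm⁴
Total I = 64 459 584 mm⁴.

I_x ≈ 6.4 × 10⁷ mm⁴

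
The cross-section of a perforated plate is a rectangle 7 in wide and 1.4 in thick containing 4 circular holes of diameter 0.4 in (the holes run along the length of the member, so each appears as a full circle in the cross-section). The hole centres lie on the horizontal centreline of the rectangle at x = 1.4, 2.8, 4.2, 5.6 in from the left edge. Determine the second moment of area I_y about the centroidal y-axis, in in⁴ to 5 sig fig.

I_y ≈ 38.780 in⁴

Decompose the section into non-overlapping parts with the origin at the bottom-left of its bounding rectangle.
Plate: 7 × 1.4, A = 9.8 in², x = 3.5 in, Ī = 40.01667 in⁴.
Hole 1 (subtracted): ⌀0.4, A = 0.1256637 in², x = 1.4 in, Ī = 0.001256637 in⁴.
Hole 2 (subtracted): ⌀0.4, A = 0.1256637 in², x = 2.8 in, Ī = 0.001256637 in⁴.
Hole 3 (subtracted): ⌀0.4, A = 0.1256637 in², x = 4.2 in, Ī = 0.001256637 in⁴.
Hole 4 (subtracted): ⌀0.4, A = 0.1256637 in², x = 5.6 in, Ī = 0.001256637 in⁴.
By symmetry the centroid is at mid-width, x̄ = 3.5 in.
Transfer each piece to the centroidal y-axis using Ī + A·d² with d = x − 3.5:
  plate: d = 0 in → contributes +40.01667 in⁴
  hole 1: d = -2.1 in → contributes −0.5554336 in⁴
  hole 2: d = -0.7 in → contributes −0.06283185 in⁴
  hole 3: d = 0.7 in → contributes −0.06283185 in⁴
  hole 4: d = 2.1 in → contributes −0.5554336 in⁴
Total I = 38.78014 in⁴.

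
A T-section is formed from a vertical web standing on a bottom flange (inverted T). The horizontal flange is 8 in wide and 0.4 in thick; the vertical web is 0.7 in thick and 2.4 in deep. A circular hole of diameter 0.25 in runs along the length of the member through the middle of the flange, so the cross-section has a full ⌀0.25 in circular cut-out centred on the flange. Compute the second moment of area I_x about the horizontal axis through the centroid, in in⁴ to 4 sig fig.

I_x ≈ 2.997 in⁴

Break the section into simple shapes (no overlaps), measuring from the bottom-left corner of the bounding box.
Flange: 8 × 0.4, A = 3.2 in², y = 0.2 in, Ī = 0.0426667 in⁴.
Web: 0.7 × 2.4, A = 1.68 in², y = 1.6 in, Ī = 0.8064 in⁴.
Hole (subtracted): ⌀0.25, A = 0.0490874 in², y = 0.2 in, Ī = 0.000191748 in⁴.
Centroid: ȳ = ΣA·y / ΣA = 0.686865 in.
Transfer each piece to the horizontal axis through the centroid using Ī + A·d² with d = y − 0.686865:
  flange: d = -0.486865 in → contributes +0.801185 in⁴
  web: d = 0.913135 in → contributes +2.20721 in⁴
  hole: d = -0.486865 in → contributes −0.0118273 in⁴
Total I = 2.99657 in⁴.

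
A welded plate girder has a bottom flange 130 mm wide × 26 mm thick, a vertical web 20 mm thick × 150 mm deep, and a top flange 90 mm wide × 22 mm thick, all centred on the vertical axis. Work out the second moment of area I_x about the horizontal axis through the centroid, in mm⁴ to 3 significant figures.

Split into non-overlapping primitives; take the origin at the lower-left of the bounding box.
Bottom plate: 130 × 26, A = 3 380 mm², y = 13 mm, Ī = 190 407 mm⁴.
Web plate: 20 × 150, A = 3 000 mm², y = 101 mm, Ī = 5 625 000 mm⁴.
Top plate: 90 × 22, A = 1 980 mm², y = 187 mm, Ī = 79 860 mm⁴.
Centroid: ȳ = ΣA·y / ΣA = 85.789 mm.
Transfer each piece to the horizontal axis through the centroid using Ī + A·d² with d = y − 85.789:
  bottom plate: d = -72.789 mm → contributes +18 098 686 mm⁴
  web plate: d = 15.211 mm → contributes +6 319 080 mm⁴
  top plate: d = 101.21 mm → contributes +20 362 130 mm⁴
Total I = 44 779 896 mm⁴.

I_x ≈ 4.48 × 10⁷ mm⁴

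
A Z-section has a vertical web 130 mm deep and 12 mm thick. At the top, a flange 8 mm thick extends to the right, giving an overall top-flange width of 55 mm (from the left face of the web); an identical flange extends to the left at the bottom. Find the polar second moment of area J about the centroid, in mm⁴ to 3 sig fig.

Break the section into simple shapes (no overlaps), measuring from the bottom-left corner of the bounding box.
Web: 12 × 130, A = 1 560 mm², y = 65 mm, Ī = 2 197 000 mm⁴.
Top flange (beyond web): 43 × 8, A = 344 mm², y = 126 mm, Ī = 1834.7 mm⁴.
Bottom flange (beyond web): 43 × 8, A = 344 mm², y = 4 mm, Ī = 1834.7 mm⁴.
Centroid: ȳ = ΣA·y / ΣA = 65 mm.
Transfer each piece to the centroidal x-axis using Ī + A·d² with d = y − 65:
  web: d = 0 mm → contributes +2 197 000 mm⁴
  top flange (beyond web): d = 61 mm → contributes +1 281 859 mm⁴
  bottom flange (beyond web): d = -61 mm → contributes +1 281 859 mm⁴
Total I = 4 760 717 mm⁴.
For the y-axis: x̄ = 49 mm.
Repeating about the centroidal y-axis gives I_y = 645 029 mm⁴.
Polar second moment: J = I_x + I_y = 5 405 747 mm⁴.

J ≈ 5.41 × 10⁶ mm⁴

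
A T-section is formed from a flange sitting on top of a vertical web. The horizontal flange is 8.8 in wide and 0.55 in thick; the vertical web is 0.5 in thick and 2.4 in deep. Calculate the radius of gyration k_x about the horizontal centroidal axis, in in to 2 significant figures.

k_x ≈ 0.68 in

Decompose the section into non-overlapping parts with the origin at the bottom-left of its bounding rectangle.
Flange: 8.8 × 0.55, A = 4.84 in², y = 2.675 in, Ī = 0.122 in⁴.
Web: 0.5 × 2.4, A = 1.2 in², y = 1.2 in, Ī = 0.576 in⁴.
Centroid: ȳ = ΣA·y / ΣA = 2.382 in.
Transfer each piece to the horizontal centroidal axis using Ī + A·d² with d = y − 2.382:
  flange: d = 0.293 in → contributes +0.5376 in⁴
  web: d = -1.182 in → contributes +2.252 in⁴
Total I = 2.79 in⁴.
Radius of gyration: k = √(I/A) = √(2.79 / 6.04) = 0.6797 in.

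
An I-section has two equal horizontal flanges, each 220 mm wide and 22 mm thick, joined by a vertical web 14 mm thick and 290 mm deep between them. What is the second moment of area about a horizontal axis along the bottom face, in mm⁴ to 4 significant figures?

I_base ≈ 6.476 × 10⁸ mm⁴

Break the section into simple shapes (no overlaps), measuring from the bottom-left corner of the bounding box.
Bottom flange: 220 × 22, A = 4 840 mm², y = 11 mm, Ī = 195 213 mm⁴.
Web: 14 × 290, A = 4 060 mm², y = 167 mm, Ī = 28 453 833 mm⁴.
Top flange: 220 × 22, A = 4 840 mm², y = 323 mm, Ī = 195 213 mm⁴.
Transfer each piece to the bottom edge using Ī + A·d² with d = y − 0:
  bottom flange: d = 11 mm → contributes +780 853 mm⁴
  web: d = 167 mm → contributes +141 683 173 mm⁴
  top flange: d = 323 mm → contributes +505 147 573 mm⁴
Total I = 647 611 600 mm⁴.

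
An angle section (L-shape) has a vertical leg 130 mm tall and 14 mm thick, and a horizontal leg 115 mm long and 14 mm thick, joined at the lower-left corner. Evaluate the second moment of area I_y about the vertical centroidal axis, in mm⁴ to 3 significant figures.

Treat the section as a set of non-overlapping primitives; coordinates are from the bounding-box lower-left.
Vertical leg: 14 × 130, A = 1 820 mm², x = 7 mm, Ī = 29 727 mm⁴.
Horizontal leg (remainder): 101 × 14, A = 1 414 mm², x = 64.5 mm, Ī = 1 202 018 mm⁴.
Centroid: x̄ = ΣA·x / ΣA = 32.141 mm.
Transfer each piece to the vertical centroidal axis using Ī + A·d² with d = x − 32.141:
  vertical leg: d = -25.141 mm → contributes +1 180 066 mm⁴
  horizontal leg (remainder): d = 32.359 mm → contributes +2 682 652 mm⁴
Total I = 3 862 718 mm⁴.

I_y ≈ 3.86 × 10⁶ mm⁴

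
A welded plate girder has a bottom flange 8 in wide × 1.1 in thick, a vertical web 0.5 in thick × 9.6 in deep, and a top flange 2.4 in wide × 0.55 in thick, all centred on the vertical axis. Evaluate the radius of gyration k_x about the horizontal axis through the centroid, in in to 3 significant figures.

k_x ≈ 3.79 in

Treat the section as a set of non-overlapping primitives; coordinates are from the bounding-box lower-left.
Bottom plate: 8 × 1.1, A = 8.8 in², y = 0.55 in, Ī = 0.88733 in⁴.
Web plate: 0.5 × 9.6, A = 4.8 in², y = 5.9 in, Ī = 36.864 in⁴.
Top plate: 2.4 × 0.55, A = 1.32 in², y = 10.975 in, Ī = 0.033275 in⁴.
Centroid: ȳ = ΣA·y / ΣA = 3.1935 in.
Transfer each piece to the horizontal axis through the centroid using Ī + A·d² with d = y − 3.1935:
  bottom plate: d = -2.6435 in → contributes +62.382 in⁴
  web plate: d = 2.7065 in → contributes +72.025 in⁴
  top plate: d = 7.7815 in → contributes +79.962 in⁴
Total I = 214.37 in⁴.
Radius of gyration: k = √(I/A) = √(214.37 / 14.92) = 3.7905 in.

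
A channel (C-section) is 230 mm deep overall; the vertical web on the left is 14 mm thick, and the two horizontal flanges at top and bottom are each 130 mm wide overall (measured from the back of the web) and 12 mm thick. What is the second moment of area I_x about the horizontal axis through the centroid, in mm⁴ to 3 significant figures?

I_x ≈ 4.73 × 10⁷ mm⁴

Decompose the section into non-overlapping parts with the origin at the bottom-left of its bounding rectangle.
Web: 14 × 230, A = 3 220 mm², y = 115 mm, Ī = 14 194 833 mm⁴.
Top flange (beyond web): 116 × 12, A = 1 392 mm², y = 224 mm, Ī = 16 704 mm⁴.
Bottom flange (beyond web): 116 × 12, A = 1 392 mm², y = 6 mm, Ī = 16 704 mm⁴.
By symmetry the centroid is at mid-height, ȳ = 115 mm.
Transfer each piece to the horizontal axis through the centroid using Ī + A·d² with d = y − 115:
  web: d = 0 mm → contributes +14 194 833 mm⁴
  top flange (beyond web): d = 109 mm → contributes +16 555 056 mm⁴
  bottom flange (beyond web): d = -109 mm → contributes +16 555 056 mm⁴
Total I = 47 304 945 mm⁴.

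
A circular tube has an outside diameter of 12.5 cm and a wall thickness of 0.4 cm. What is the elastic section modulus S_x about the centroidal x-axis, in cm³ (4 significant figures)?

Decompose the section into non-overlapping parts with the origin at the bottom-left of its bounding rectangle.
Outer circle: ⌀12.5, A = 122.718 cm², y = 6.25 cm, Ī = 1198.42 cm⁴.
Bore (subtracted): ⌀11.7, A = 107.513 cm², y = 6.25 cm, Ī = 919.842 cm⁴.
By symmetry the centroid is at mid-height, ȳ = 6.25 cm.
All pieces are centred on the centroidal x-axis, so I = ΣĪ (holes subtracted) = 278.58 cm⁴.
Extreme fibre distance c = 6.25 cm; S = I/c = 44.5728 cm³.

S_x ≈ 44.57 cm³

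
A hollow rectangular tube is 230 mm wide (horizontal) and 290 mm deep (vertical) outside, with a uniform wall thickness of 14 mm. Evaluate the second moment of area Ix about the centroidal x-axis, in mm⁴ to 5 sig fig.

Ix ≈ 1.6471 × 10⁸ mm⁴

Decompose the section into non-overlapping parts with the origin at the bottom-left of its bounding rectangle.
Outer rectangle: 230 × 290, A = 66 700 mm², y = 145 mm, Ī = 467 455 833 mm⁴.
Inner void (subtracted): 202 × 262, A = 52 924 mm², y = 145 mm, Ī = 302 742 921 mm⁴.
By symmetry the centroid is at mid-height, ȳ = 145 mm.
All pieces are centred on the centroidal x-axis, so I = ΣĪ (holes subtracted) = 164 712 912 mm⁴.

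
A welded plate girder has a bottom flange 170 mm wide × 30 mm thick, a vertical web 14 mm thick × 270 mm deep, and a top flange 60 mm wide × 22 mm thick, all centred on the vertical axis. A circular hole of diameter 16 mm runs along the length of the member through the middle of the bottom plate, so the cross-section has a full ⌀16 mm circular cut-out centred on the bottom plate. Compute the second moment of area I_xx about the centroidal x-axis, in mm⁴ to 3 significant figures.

I_xx ≈ 1.32 × 10⁸ mm⁴

Decompose the section into non-overlapping parts with the origin at the bottom-left of its bounding rectangle.
Bottom plate: 170 × 30, A = 5 100 mm², y = 15 mm, Ī = 382 500 mm⁴.
Web plate: 14 × 270, A = 3 780 mm², y = 165 mm, Ī = 22 963 500 mm⁴.
Top plate: 60 × 22, A = 1 320 mm², y = 311 mm, Ī = 53 240 mm⁴.
Hole (subtracted): ⌀16, A = 201.06 mm², y = 15 mm, Ī = 3 217 mm⁴.
Centroid: ȳ = ΣA·y / ΣA = 110.78 mm.
Transfer each piece to the centroidal x-axis using Ī + A·d² with d = y − 110.78:
  bottom plate: d = -95.782 mm → contributes +47 171 044 mm⁴
  web plate: d = 54.218 mm → contributes +34 075 086 mm⁴
  top plate: d = 200.22 mm → contributes +52 968 316 mm⁴
  hole: d = -95.782 mm → contributes −1 847 804 mm⁴
Total I = 132 366 642 mm⁴.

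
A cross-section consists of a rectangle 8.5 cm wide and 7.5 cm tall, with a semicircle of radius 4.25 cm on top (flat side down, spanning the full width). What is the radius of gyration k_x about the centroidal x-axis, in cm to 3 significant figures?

Break the section into simple shapes (no overlaps), measuring from the bottom-left corner of the bounding box.
Rectangular body: 8.5 × 7.5, A = 63.75 cm², y = 3.75 cm, Ī = 298.83 cm⁴.
Semicircular cap: semicircle r = 4.25, A = 28.373 cm², y = 9.3038 cm, Ī = 35.809 cm⁴.
Centroid: ȳ = ΣA·y / ΣA = 5.4605 cm.
Transfer each piece to the centroidal x-axis using Ī + A·d² with d = y − 5.4605:
  rectangular body: d = -1.7105 cm → contributes +485.34 cm⁴
  semicircular cap: d = 3.8433 cm → contributes +454.89 cm⁴
Total I = 940.24 cm⁴.
Radius of gyration: k = √(I/A) = √(940.24 / 92.123) = 3.1947 cm.

k_x ≈ 3.19 cm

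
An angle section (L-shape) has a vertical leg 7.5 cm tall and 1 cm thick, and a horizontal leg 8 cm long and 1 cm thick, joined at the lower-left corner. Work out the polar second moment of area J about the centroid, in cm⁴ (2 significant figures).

Decompose the section into non-overlapping parts with the origin at the bottom-left of its bounding rectangle.
Vertical leg: 1 × 7.5, A = 7.5 cm², y = 3.75 cm, Ī = 35.16 cm⁴.
Horizontal leg (remainder): 7 × 1, A = 7 cm², y = 0.5 cm, Ī = 0.5833 cm⁴.
Centroid: ȳ = ΣA·y / ΣA = 2.181 cm.
Transfer each piece to the centroidal x-axis using Ī + A·d² with d = y − 2.181:
  vertical leg: d = 1.569 cm → contributes +53.62 cm⁴
  horizontal leg (remainder): d = -1.681 cm → contributes +20.36 cm⁴
Total I = 73.98 cm⁴.
For the y-axis: x̄ = 2.431 cm.
Repeating about the centroidal y-axis gives I_y = 87.14 cm⁴.
Polar second moment: J = I_x + I_y = 161.1 cm⁴.

J ≈ 160 cm⁴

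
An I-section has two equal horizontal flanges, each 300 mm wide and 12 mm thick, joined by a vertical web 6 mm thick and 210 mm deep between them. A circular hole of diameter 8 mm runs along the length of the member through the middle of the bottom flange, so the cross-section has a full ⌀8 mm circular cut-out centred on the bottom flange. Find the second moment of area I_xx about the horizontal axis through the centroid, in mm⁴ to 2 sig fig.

I_xx ≈ 9.3 × 10⁷ mm⁴

Break the section into simple shapes (no overlaps), measuring from the bottom-left corner of the bounding box.
Bottom flange: 300 × 12, A = 3 600 mm², y = 6 mm, Ī = 43 200 mm⁴.
Web: 6 × 210, A = 1 260 mm², y = 117 mm, Ī = 4 630 500 mm⁴.
Top flange: 300 × 12, A = 3 600 mm², y = 228 mm, Ī = 43 200 mm⁴.
Hole (subtracted): ⌀8, A = 50.27 mm², y = 6 mm, Ī = 201.1 mm⁴.
Centroid: ȳ = ΣA·y / ΣA = 117.7 mm.
Transfer each piece to the horizontal axis through the centroid using Ī + A·d² with d = y − 117.7:
  bottom flange: d = -111.7 mm → contributes +44 930 617 mm⁴
  web: d = -0.6635 mm → contributes +4 631 055 mm⁴
  top flange: d = 110.3 mm → contributes +43 870 153 mm⁴
  hole: d = -111.7 mm → contributes −626 948 mm⁴
Total I = 92 804 876 mm⁴.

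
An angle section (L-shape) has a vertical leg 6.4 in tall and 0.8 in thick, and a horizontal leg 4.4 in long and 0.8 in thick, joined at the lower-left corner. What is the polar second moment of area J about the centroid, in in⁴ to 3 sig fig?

J ≈ 44.4 in⁴

Split into non-overlapping primitives; take the origin at the lower-left of the bounding box.
Vertical leg: 0.8 × 6.4, A = 5.12 in², y = 3.2 in, Ī = 17.476 in⁴.
Horizontal leg (remainder): 3.6 × 0.8, A = 2.88 in², y = 0.4 in, Ī = 0.1536 in⁴.
Centroid: ȳ = ΣA·y / ΣA = 2.192 in.
Transfer each piece to the centroidal x-axis using Ī + A·d² with d = y − 2.192:
  vertical leg: d = 1.008 in → contributes +22.679 in⁴
  horizontal leg (remainder): d = -1.792 in → contributes +9.402 in⁴
Total I = 32.081 in⁴.
For the y-axis: x̄ = 1.192 in.
Repeating about the centroidal y-axis gives I_y = 12.305 in⁴.
Polar second moment: J = I_x + I_y = 44.385 in⁴.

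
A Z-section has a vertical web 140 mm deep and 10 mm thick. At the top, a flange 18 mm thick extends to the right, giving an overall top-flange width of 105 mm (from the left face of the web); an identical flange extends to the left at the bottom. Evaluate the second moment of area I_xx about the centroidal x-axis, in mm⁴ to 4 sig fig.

I_xx ≈ 1.510 × 10⁷ mm⁴

Break the section into simple shapes (no overlaps), measuring from the bottom-left corner of the bounding box.
Web: 10 × 140, A = 1 400 mm², y = 70 mm, Ī = 2 286 667 mm⁴.
Top flange (beyond web): 95 × 18, A = 1 710 mm², y = 131 mm, Ī = 46 170 mm⁴.
Bottom flange (beyond web): 95 × 18, A = 1 710 mm², y = 9 mm, Ī = 46 170 mm⁴.
Centroid: ȳ = ΣA·y / ΣA = 70 mm.
Transfer each piece to the centroidal x-axis using Ī + A·d² with d = y − 70:
  web: d = 0 mm → contributes +2 286 667 mm⁴
  top flange (beyond web): d = 61 mm → contributes +6 409 080 mm⁴
  bottom flange (beyond web): d = -61 mm → contributes +6 409 080 mm⁴
Total I = 15 104 827 mm⁴.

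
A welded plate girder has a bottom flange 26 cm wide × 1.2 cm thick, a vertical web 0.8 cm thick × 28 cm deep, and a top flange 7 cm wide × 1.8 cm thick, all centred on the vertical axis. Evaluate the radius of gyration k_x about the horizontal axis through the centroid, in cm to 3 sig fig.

k_x ≈ 12.2 cm

Decompose the section into non-overlapping parts with the origin at the bottom-left of its bounding rectangle.
Bottom plate: 26 × 1.2, A = 31.2 cm², y = 0.6 cm, Ī = 3.744 cm⁴.
Web plate: 0.8 × 28, A = 22.4 cm², y = 15.2 cm, Ī = 1463.5 cm⁴.
Top plate: 7 × 1.8, A = 12.6 cm², y = 30.1 cm, Ī = 3.402 cm⁴.
Centroid: ȳ = ΣA·y / ΣA = 11.155 cm.
Transfer each piece to the horizontal axis through the centroid using Ī + A·d² with d = y − 11.155:
  bottom plate: d = -10.555 cm → contributes +3479.7 cm⁴
  web plate: d = 4.045 cm → contributes +1 830 cm⁴
  top plate: d = 18.945 cm → contributes +4525.7 cm⁴
Total I = 9835.4 cm⁴.
Radius of gyration: k = √(I/A) = √(9835.4 / 66.2) = 12.189 cm.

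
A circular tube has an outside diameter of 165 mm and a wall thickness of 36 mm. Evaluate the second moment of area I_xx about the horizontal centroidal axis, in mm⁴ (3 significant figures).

Break the section into simple shapes (no overlaps), measuring from the bottom-left corner of the bounding box.
Outer circle: ⌀165, A = 21 382 mm², y = 82.5 mm, Ī = 36 383 601 mm⁴.
Bore (subtracted): ⌀93, A = 6792.9 mm², y = 82.5 mm, Ī = 3 671 992 mm⁴.
By symmetry the centroid is at mid-height, ȳ = 82.5 mm.
All pieces are centred on the horizontal centroidal axis, so I = ΣĪ (holes subtracted) = 32 711 609 mm⁴.

I_xx ≈ 3.27 × 10⁷ mm⁴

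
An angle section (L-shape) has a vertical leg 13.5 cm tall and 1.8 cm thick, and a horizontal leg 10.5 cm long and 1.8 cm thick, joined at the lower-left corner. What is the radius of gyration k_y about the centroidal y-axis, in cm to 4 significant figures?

k_y ≈ 3.034 cm

Treat the section as a set of non-overlapping primitives; coordinates are from the bounding-box lower-left.
Vertical leg: 1.8 × 13.5, A = 24.3 cm², x = 0.9 cm, Ī = 6.561 cm⁴.
Horizontal leg (remainder): 8.7 × 1.8, A = 15.66 cm², x = 6.15 cm, Ī = 98.7755 cm⁴.
Centroid: x̄ = ΣA·x / ΣA = 2.95743 cm.
Transfer each piece to the centroidal y-axis using Ī + A·d² with d = x − 2.95743:
  vertical leg: d = -2.05743 cm → contributes +109.424 cm⁴
  horizontal leg (remainder): d = 3.19257 cm → contributes +258.39 cm⁴
Total I = 367.813 cm⁴.
Radius of gyration: k = √(I/A) = √(367.813 / 39.96) = 3.0339 cm.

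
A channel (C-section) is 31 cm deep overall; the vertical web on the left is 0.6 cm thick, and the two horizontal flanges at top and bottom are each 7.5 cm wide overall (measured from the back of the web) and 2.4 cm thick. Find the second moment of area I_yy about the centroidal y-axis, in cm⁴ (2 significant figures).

Decompose the section into non-overlapping parts with the origin at the bottom-left of its bounding rectangle.
Web: 0.6 × 31, A = 18.6 cm², x = 0.3 cm, Ī = 0.558 cm⁴.
Top flange (beyond web): 6.9 × 2.4, A = 16.56 cm², x = 4.05 cm, Ī = 65.7 cm⁴.
Bottom flange (beyond web): 6.9 × 2.4, A = 16.56 cm², x = 4.05 cm, Ī = 65.7 cm⁴.
Centroid: x̄ = ΣA·x / ΣA = 2.701 cm.
Transfer each piece to the centroidal y-axis using Ī + A·d² with d = x − 2.701:
  web: d = -2.401 cm → contributes +107.8 cm⁴
  top flange (beyond web): d = 1.349 cm → contributes +95.82 cm⁴
  bottom flange (beyond web): d = 1.349 cm → contributes +95.82 cm⁴
Total I = 299.5 cm⁴.

I_yy ≈ 300 cm⁴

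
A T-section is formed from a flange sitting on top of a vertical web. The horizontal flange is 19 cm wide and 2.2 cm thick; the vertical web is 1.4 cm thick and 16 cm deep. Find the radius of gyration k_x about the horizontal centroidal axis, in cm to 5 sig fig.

k_x ≈ 5.1496 cm

Treat the section as a set of non-overlapping primitives; coordinates are from the bounding-box lower-left.
Flange: 19 × 2.2, A = 41.8 cm², y = 17.1 cm, Ī = 16.85933 cm⁴.
Web: 1.4 × 16, A = 22.4 cm², y = 8 cm, Ī = 477.8667 cm⁴.
Centroid: ȳ = ΣA·y / ΣA = 13.92492 cm.
Transfer each piece to the horizontal centroidal axis using Ī + A·d² with d = y − 13.92492:
  flange: d = 3.175078 cm → contributes +438.2501 cm⁴
  web: d = -5.924922 cm → contributes +1264.212 cm⁴
Total I = 1702.462 cm⁴.
Radius of gyration: k = √(I/A) = √(1702.462 / 64.2) = 5.149573 cm.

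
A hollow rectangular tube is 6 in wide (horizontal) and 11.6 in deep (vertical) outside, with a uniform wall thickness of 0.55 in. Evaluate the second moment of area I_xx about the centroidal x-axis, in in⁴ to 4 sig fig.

Decompose the section into non-overlapping parts with the origin at the bottom-left of its bounding rectangle.
Outer rectangle: 6 × 11.6, A = 69.6 in², y = 5.8 in, Ī = 780.448 in⁴.
Inner void (subtracted): 4.9 × 10.5, A = 51.45 in², y = 5.8 in, Ī = 472.697 in⁴.
By symmetry the centroid is at mid-height, ȳ = 5.8 in.
All pieces are centred on the centroidal x-axis, so I = ΣĪ (holes subtracted) = 307.751 in⁴.

I_xx ≈ 307.8 in⁴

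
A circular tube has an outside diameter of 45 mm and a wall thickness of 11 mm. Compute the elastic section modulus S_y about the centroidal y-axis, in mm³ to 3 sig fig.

Split into non-overlapping primitives; take the origin at the lower-left of the bounding box.
Outer circle: ⌀45, A = 1590.4 mm², x = 22.5 mm, Ī = 201 289 mm⁴.
Bore (subtracted): ⌀23, A = 415.48 mm², x = 22.5 mm, Ī = 13 737 mm⁴.
By symmetry the centroid is at mid-width, x̄ = 22.5 mm.
All pieces are centred on the centroidal y-axis, so I = ΣĪ (holes subtracted) = 187 552 mm⁴.
Extreme fibre distance c = 22.5 mm; S = I/c = 8335.7 mm³.

S_y ≈ 8340 mm³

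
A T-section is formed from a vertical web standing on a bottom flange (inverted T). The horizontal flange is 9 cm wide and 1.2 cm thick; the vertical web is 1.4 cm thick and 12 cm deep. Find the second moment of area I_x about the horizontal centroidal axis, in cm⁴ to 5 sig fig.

I_x ≈ 489.26 cm⁴

Break the section into simple shapes (no overlaps), measuring from the bottom-left corner of the bounding box.
Flange: 9 × 1.2, A = 10.8 cm², y = 0.6 cm, Ī = 1.296 cm⁴.
Web: 1.4 × 12, A = 16.8 cm², y = 7.2 cm, Ī = 201.6 cm⁴.
Centroid: ȳ = ΣA·y / ΣA = 4.617391 cm.
Transfer each piece to the horizontal centroidal axis using Ī + A·d² with d = y − 4.617391:
  flange: d = -4.017391 cm → contributes +175.6019 cm⁴
  web: d = 2.582609 cm → contributes +313.6538 cm⁴
Total I = 489.2557 cm⁴.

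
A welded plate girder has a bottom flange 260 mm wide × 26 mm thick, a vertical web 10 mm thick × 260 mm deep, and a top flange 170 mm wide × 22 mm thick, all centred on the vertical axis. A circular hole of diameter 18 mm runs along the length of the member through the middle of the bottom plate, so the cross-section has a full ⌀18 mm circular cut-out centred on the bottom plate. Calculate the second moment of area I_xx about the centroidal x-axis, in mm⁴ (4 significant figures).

Decompose the section into non-overlapping parts with the origin at the bottom-left of its bounding rectangle.
Bottom plate: 260 × 26, A = 6 760 mm², y = 13 mm, Ī = 380 813 mm⁴.
Web plate: 10 × 260, A = 2 600 mm², y = 156 mm, Ī = 14 646 667 mm⁴.
Top plate: 170 × 22, A = 3 740 mm², y = 297 mm, Ī = 150 847 mm⁴.
Hole (subtracted): ⌀18, A = 254.469 mm², y = 13 mm, Ī = 5 153 mm⁴.
Centroid: ȳ = ΣA·y / ΣA = 124.631 mm.
Transfer each piece to the centroidal x-axis using Ī + A·d² with d = y − 124.631:
  bottom plate: d = -111.631 mm → contributes +84 620 481 mm⁴
  web plate: d = 31.369 mm → contributes +17 205 097 mm⁴
  top plate: d = 172.369 mm → contributes +111 270 203 mm⁴
  hole: d = -111.631 mm → contributes −3 176 216 mm⁴
Total I = 209 919 566 mm⁴.

I_xx ≈ 2.099 × 10⁸ mm⁴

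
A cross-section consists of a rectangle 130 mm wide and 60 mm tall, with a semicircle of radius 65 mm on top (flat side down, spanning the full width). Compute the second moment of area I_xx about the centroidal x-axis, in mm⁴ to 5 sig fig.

Break the section into simple shapes (no overlaps), measuring from the bottom-left corner of the bounding box.
Rectangular body: 130 × 60, A = 7 800 mm², y = 30 mm, Ī = 2 340 000 mm⁴.
Semicircular cap: semicircle r = 65, A = 6636.614 mm², y = 87.58686 mm, Ī = 1 959 230 mm⁴.
Centroid: ȳ = ΣA·y / ΣA = 56.47309 mm.
Transfer each piece to the centroidal x-axis using Ī + A·d² with d = y − 56.47309:
  rectangular body: d = -26.47309 mm → contributes +7 806 430 mm⁴
  semicircular cap: d = 31.11377 mm → contributes +8 383 915 mm⁴
Total I = 16 190 345 mm⁴.

I_xx ≈ 1.6190 × 10⁷ mm⁴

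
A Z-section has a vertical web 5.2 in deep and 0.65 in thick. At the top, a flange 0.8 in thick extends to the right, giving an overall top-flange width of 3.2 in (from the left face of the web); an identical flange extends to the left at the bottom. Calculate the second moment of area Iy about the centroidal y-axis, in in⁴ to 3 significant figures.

Iy ≈ 12.8 in⁴

Split into non-overlapping primitives; take the origin at the lower-left of the bounding box.
Web: 0.65 × 5.2, A = 3.38 in², x = 2.875 in, Ī = 0.119 in⁴.
Top flange (beyond web): 2.55 × 0.8, A = 2.04 in², x = 4.475 in, Ī = 1.1054 in⁴.
Bottom flange (beyond web): 2.55 × 0.8, A = 2.04 in², x = 1.275 in, Ī = 1.1054 in⁴.
Centroid: x̄ = ΣA·x / ΣA = 2.875 in.
Transfer each piece to the centroidal y-axis using Ī + A·d² with d = x − 2.875:
  web: d = 0 in → contributes +0.119 in⁴
  top flange (beyond web): d = 1.6 in → contributes +6.3278 in⁴
  bottom flange (beyond web): d = -1.6 in → contributes +6.3278 in⁴
Total I = 12.775 in⁴.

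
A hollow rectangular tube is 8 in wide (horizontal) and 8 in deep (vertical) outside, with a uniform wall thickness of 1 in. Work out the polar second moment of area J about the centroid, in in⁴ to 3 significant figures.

J ≈ 467 in⁴

Decompose the section into non-overlapping parts with the origin at the bottom-left of its bounding rectangle.
Outer rectangle: 8 × 8, A = 64 in², y = 4 in, Ī = 341.33 in⁴.
Inner void (subtracted): 6 × 6, A = 36 in², y = 4 in, Ī = 108 in⁴.
By symmetry the centroid is at mid-height, ȳ = 4 in.
All pieces are centred on the centroidal x-axis, so I = ΣĪ (holes subtracted) = 233.33 in⁴.
Repeating about the centroidal y-axis gives I_y = 233.33 in⁴.
Polar second moment: J = I_x + I_y = 466.67 in⁴.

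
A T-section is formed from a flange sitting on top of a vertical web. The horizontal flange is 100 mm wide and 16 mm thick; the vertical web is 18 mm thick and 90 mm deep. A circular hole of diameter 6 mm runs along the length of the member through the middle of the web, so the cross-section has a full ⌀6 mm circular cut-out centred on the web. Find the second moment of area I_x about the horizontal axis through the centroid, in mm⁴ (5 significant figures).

Split into non-overlapping primitives; take the origin at the lower-left of the bounding box.
Flange: 100 × 16, A = 1 600 mm², y = 98 mm, Ī = 34133.33 mm⁴.
Web: 18 × 90, A = 1 620 mm², y = 45 mm, Ī = 1 093 500 mm⁴.
Hole (subtracted): ⌀6, A = 28.27433 mm², y = 45 mm, Ī = 63.61725 mm⁴.
Centroid: ȳ = ΣA·y / ΣA = 71.5687 mm.
Transfer each piece to the horizontal axis through the centroid using Ī + A·d² with d = y − 71.5687:
  flange: d = 26.4313 mm → contributes +1 151 915 mm⁴
  web: d = -26.5687 mm → contributes +2 237 051 mm⁴
  hole: d = -26.5687 mm → contributes −20022.35 mm⁴
Total I = 3 368 944 mm⁴.

I_x ≈ 3.3689 × 10⁶ mm⁴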